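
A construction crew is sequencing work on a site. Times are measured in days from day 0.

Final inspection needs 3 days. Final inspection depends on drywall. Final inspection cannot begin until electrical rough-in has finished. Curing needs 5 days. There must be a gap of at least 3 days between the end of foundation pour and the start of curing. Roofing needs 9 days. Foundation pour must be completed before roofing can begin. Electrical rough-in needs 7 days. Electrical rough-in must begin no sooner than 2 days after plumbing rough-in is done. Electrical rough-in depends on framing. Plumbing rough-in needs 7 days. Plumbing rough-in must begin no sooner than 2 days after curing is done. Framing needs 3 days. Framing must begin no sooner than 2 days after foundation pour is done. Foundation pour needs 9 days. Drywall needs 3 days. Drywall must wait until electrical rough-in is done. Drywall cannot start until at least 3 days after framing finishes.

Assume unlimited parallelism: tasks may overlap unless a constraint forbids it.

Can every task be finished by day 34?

Foundation pour can start immediately at day 0; it finishes at day 9.
After foundation pour (finishes day 9), roofing can start at day 9 and finishes at day 18.
After foundation pour (finishes day 9, plus 2-day gap → day 11), framing can start at day 11 and finishes at day 14.
After foundation pour (finishes day 9, plus 3-day gap → day 12), curing can start at day 12 and finishes at day 17.
After curing (finishes day 17, plus 2-day gap → day 19), plumbing rough-in can start at day 19 and finishes at day 26.
For electrical rough-in: plumbing rough-in (finishes day 26, plus 2-day gap → day 28); framing (finishes day 14). Taking the maximum gives a start of day 28, and it finishes at 28 + 7 = day 35.
For drywall: electrical rough-in (finishes day 35); framing (finishes day 14, plus 3-day gap → day 17). Taking the maximum gives a start of day 35, and it finishes at 35 + 3 = day 38.
For final inspection: drywall (finishes day 38); electrical rough-in (finishes day 35). Taking the maximum gives a start of day 38, and it finishes at 38 + 3 = day 41.
The earliest everything can be done is day 41, which is after the deadline of 34, so it is not possible.

No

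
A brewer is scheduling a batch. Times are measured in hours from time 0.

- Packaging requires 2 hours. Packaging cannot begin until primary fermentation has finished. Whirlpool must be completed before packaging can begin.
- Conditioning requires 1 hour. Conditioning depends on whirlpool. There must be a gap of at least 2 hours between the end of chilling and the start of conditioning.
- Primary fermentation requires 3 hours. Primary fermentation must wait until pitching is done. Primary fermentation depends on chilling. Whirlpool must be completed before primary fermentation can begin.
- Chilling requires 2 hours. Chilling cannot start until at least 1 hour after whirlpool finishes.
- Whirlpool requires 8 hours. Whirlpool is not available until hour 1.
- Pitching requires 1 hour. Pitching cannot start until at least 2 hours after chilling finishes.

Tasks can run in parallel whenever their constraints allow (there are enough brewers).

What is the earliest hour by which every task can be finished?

20

After its own release at hour 1, whirlpool can start at hour 1 and finishes at hour 9.
After whirlpool (finishes hour 9, plus 1-hour gap → hour 10), chilling can start at hour 10 and finishes at hour 12.
Conditioning needs all of whirlpool (finishes hour 9); chilling (finishes hour 12, plus 2-hour gap → hour 14). That puts its earliest start at hour 14; it finishes at 14 + 1 = hour 15.
Pitching waits on chilling (finishes hour 12, plus 2-hour gap → hour 14), so it starts at hour 14 and finishes at 14 + 1 = hour 15.
Primary fermentation cannot start until pitching (finishes hour 15); chilling (finishes hour 12); whirlpool (finishes hour 9). The controlling bound is hour 15, so primary fermentation finishes at 15 + 3 = hour 18.
Packaging needs all of primary fermentation (finishes hour 18); whirlpool (finishes hour 9). That puts its earliest start at hour 18; it finishes at 18 + 2 = hour 20.
All tasks are finished once the last one completes. Finish times: Whirlpool at 9, Chilling at 12, Pitching at 15, Primary fermentation at 18, Conditioning at 15, Packaging at 20. The latest is hour 20.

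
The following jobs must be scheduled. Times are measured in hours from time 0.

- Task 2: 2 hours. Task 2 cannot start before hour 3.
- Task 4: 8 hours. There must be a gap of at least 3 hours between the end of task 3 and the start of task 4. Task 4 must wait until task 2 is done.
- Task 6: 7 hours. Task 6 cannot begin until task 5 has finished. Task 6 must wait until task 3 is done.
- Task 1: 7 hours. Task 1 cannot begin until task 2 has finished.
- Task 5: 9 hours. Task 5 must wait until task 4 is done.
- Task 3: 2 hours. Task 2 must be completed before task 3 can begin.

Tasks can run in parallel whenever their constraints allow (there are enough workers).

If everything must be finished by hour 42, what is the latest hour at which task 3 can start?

Task 6 has no dependents, so it just needs to finish by hour 42. Starting by 42 − 7 = hour 35 achieves that.
Task 5 must finish before task 6 (must start by hour 35). With a 9-hour duration, task 5 must start by 35 − 9 = hour 26.
Task 4 feeds into task 5 (must start by hour 26); so task 4 must finish by hour 26 and therefore start by hour 18.
Task 3 feeds task 4 (must start by hour 18, minus 3-hour gap → hour 15); task 6 (must start by hour 35). Taking the minimum, task 3 must finish by hour 15 and start by 15 − 2 = hour 13.

13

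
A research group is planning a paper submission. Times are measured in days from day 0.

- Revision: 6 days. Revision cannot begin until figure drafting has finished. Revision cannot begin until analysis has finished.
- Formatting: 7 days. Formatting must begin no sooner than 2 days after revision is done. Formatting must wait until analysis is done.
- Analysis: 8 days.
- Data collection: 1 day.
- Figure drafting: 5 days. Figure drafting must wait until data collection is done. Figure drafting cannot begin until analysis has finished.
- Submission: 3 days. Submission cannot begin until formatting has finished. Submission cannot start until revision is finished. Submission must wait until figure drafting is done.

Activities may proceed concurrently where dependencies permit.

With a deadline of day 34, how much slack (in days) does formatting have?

3

Analysis can start immediately at day 0; it finishes at day 8.
Data collection has no prerequisites, so it starts at day 0 and finishes at day 1.
Figure drafting cannot start until data collection (finishes day 1); analysis (finishes day 8). The controlling bound is day 8, so figure drafting finishes at 8 + 5 = day 13.
For revision: figure drafting (finishes day 13); analysis (finishes day 8). Taking the maximum gives a start of day 13, and it finishes at 13 + 6 = day 19.
Formatting has to wait for revision (finishes day 19, plus 2-day gap → day 21); analysis (finishes day 8). The latest of these is day 21, so formatting runs day 21 to 21 + 7 = day 28.

Working backward from the deadline:
Submission has no dependents, so it just needs to finish by day 34. Starting by 34 − 3 = day 31 achieves that.
Formatting feeds into submission (must start by day 31); so formatting must finish by day 31 and therefore start by day 24.
So formatting can start as early as day 21 and as late as day 24, giving 24 − 21 = 3 days of slack.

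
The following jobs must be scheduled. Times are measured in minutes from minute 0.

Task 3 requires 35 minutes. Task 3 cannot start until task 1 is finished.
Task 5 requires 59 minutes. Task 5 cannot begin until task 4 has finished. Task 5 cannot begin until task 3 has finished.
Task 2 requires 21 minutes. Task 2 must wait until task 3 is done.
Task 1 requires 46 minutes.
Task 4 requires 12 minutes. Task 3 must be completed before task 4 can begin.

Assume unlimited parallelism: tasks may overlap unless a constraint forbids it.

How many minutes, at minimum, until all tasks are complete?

Task 1 has no prerequisites, so it starts at minute 0 and finishes at minute 46.
After task 1 (finishes minute 46), task 3 can start at minute 46 and finishes at minute 81.
After task 3 (finishes minute 81), task 4 can start at minute 81 and finishes at minute 93.
For task 5: task 4 (finishes minute 93); task 3 (finishes minute 81). Taking the maximum gives a start of minute 93, and it finishes at 93 + 59 = minute 152.
After task 3 (finishes minute 81), task 2 can start at minute 81 and finishes at minute 102.
All tasks are finished once the last one completes. Finish times: Task 1 at 46, Task 2 at 102, Task 3 at 81, Task 4 at 93, Task 5 at 152. The latest is minute 152.

152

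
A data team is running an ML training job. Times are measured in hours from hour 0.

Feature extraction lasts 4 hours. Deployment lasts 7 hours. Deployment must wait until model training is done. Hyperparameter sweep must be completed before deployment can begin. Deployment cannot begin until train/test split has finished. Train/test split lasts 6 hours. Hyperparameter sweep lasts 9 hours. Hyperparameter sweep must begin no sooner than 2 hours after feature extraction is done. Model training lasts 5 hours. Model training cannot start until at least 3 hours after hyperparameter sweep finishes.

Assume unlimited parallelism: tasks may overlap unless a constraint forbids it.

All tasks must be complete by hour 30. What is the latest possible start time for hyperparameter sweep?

6

Deployment must finish by hour 30; it takes 7 hours, so it must start by 30 − 7 = hour 23.
Model training must finish before deployment (must start by hour 23). With a 5-hour duration, model training must start by 23 − 5 = hour 18.
Hyperparameter sweep feeds model training (must start by hour 18, minus 3-hour gap → hour 15); deployment (must start by hour 23). Taking the minimum, hyperparameter sweep must finish by hour 15 and start by 15 − 9 = hour 6.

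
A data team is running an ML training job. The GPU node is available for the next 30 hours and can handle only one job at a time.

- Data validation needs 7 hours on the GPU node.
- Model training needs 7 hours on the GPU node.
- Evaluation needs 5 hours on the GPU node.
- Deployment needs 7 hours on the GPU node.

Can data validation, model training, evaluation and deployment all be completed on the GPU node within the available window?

Yes

Running back to back, the jobs need 7 + 7 + 5 + 7 = 26 hours on the GPU node.
Since 26 ≤ 30, they fit within the window.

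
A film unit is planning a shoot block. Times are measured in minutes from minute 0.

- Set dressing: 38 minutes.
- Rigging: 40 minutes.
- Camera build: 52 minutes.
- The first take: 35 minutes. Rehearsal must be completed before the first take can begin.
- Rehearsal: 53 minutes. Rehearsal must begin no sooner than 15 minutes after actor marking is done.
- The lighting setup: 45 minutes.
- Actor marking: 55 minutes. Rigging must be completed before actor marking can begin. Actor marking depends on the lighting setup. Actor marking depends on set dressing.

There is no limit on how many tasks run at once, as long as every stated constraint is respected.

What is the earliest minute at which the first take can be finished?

The lighting setup can start immediately at minute 0; it finishes at minute 45.
Nothing blocks set dressing, so it runs from minute 0 to minute 38.
Nothing blocks rigging, so it runs from minute 0 to minute 40.
Actor marking cannot start until rigging (finishes minute 40); the lighting setup (finishes minute 45); set dressing (finishes minute 38). The controlling bound is minute 45, so actor marking finishes at 45 + 55 = minute 100.
Rehearsal waits on actor marking (finishes minute 100, plus 15-minute gap → minute 115), so it starts at minute 115 and finishes at 115 + 53 = minute 168.
The first take waits on rehearsal (finishes minute 168), so it starts at minute 168 and finishes at 168 + 35 = minute 203.

203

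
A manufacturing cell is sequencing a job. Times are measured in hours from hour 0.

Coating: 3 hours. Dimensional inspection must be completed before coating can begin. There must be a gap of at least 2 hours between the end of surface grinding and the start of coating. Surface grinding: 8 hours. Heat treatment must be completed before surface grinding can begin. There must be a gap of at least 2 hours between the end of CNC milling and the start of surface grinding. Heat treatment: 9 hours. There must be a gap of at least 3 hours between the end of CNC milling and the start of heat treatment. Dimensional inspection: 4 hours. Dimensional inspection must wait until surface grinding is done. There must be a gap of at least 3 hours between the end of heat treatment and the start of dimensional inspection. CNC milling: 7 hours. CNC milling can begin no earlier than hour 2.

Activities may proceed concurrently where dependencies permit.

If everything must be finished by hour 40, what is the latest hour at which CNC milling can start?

Coating has no dependents, so it just needs to finish by hour 40. Starting by 40 − 3 = hour 37 achieves that.
Dimensional inspection feeds into coating (must start by hour 37); so dimensional inspection must finish by hour 37 and therefore start by hour 33.
Surface grinding has several dependents: dimensional inspection (must start by hour 33); coating (must start by hour 37, minus 2-hour gap → hour 35). The earliest of those limits is hour 33, so surface grinding must start by 33 − 8 = hour 25.
Heat treatment must finish in time for surface grinding (must start by hour 25); dimensional inspection (must start by hour 33, minus 3-hour gap → hour 30). The tightest is hour 25, so heat treatment must start by 25 − 9 = hour 16.
CNC milling feeds heat treatment (must start by hour 16, minus 3-hour gap → hour 13); surface grinding (must start by hour 25, minus 2-hour gap → hour 23). Taking the minimum, CNC milling must finish by hour 13 and start by 13 − 7 = hour 6.

6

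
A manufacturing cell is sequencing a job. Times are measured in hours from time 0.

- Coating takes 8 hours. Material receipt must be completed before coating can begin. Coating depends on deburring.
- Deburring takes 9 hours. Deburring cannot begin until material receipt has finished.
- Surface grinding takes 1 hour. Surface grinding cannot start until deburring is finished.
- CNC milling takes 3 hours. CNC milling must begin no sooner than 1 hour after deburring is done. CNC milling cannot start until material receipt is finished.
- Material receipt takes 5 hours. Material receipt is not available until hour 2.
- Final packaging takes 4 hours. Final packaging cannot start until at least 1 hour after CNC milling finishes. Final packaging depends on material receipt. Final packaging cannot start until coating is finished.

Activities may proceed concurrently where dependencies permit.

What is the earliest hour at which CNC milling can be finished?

Material receipt cannot begin until its own release at hour 2. It runs from hour 2 to 2 + 5 = hour 7.
Deburring cannot begin until material receipt (finishes hour 7). It runs from hour 7 to 7 + 9 = hour 16.
CNC milling cannot start until deburring (finishes hour 16, plus 1-hour gap → hour 17); material receipt (finishes hour 7). The controlling bound is hour 17, so CNC milling finishes at 17 + 3 = hour 20.

20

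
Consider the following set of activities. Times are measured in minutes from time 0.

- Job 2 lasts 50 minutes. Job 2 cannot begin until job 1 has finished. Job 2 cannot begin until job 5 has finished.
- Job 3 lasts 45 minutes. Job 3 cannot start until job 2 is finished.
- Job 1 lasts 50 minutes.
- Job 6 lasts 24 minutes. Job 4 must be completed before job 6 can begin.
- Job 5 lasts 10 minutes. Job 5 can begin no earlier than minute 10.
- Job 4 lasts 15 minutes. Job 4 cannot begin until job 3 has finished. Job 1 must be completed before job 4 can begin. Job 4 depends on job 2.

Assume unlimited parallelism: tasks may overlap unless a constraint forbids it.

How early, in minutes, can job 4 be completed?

160

Job 5 waits on its own release at minute 10, so it starts at minute 10 and finishes at 10 + 10 = minute 20.
Job 1 has no prerequisites, so it starts at minute 0 and finishes at minute 50.
Job 2 needs all of job 1 (finishes minute 50); job 5 (finishes minute 20). That puts its earliest start at minute 50; it finishes at 50 + 50 = minute 100.
After job 2 (finishes minute 100), job 3 can start at minute 100 and finishes at minute 145.
Job 4 cannot start until job 3 (finishes minute 145); job 1 (finishes minute 50); job 2 (finishes minute 100). The controlling bound is minute 145, so job 4 finishes at 145 + 15 = minute 160.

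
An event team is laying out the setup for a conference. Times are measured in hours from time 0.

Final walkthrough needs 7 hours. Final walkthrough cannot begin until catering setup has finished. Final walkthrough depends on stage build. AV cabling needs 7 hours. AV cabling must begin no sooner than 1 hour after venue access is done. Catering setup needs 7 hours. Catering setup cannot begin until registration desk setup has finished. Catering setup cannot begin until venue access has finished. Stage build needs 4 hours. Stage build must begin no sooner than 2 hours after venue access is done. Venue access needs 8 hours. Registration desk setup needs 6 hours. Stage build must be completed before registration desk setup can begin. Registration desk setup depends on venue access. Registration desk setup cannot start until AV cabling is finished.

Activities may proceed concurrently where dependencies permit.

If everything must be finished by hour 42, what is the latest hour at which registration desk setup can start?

Final walkthrough has no dependents, so it just needs to finish by hour 42. Starting by 42 − 7 = hour 35 achieves that.
Catering setup feeds into final walkthrough (must start by hour 35); so catering setup must finish by hour 35 and therefore start by hour 28.
Since catering setup (must start by hour 28) depends on it, registration desk setup must finish by hour 28. Backing off its 6-hour duration gives a latest start of hour 22.

22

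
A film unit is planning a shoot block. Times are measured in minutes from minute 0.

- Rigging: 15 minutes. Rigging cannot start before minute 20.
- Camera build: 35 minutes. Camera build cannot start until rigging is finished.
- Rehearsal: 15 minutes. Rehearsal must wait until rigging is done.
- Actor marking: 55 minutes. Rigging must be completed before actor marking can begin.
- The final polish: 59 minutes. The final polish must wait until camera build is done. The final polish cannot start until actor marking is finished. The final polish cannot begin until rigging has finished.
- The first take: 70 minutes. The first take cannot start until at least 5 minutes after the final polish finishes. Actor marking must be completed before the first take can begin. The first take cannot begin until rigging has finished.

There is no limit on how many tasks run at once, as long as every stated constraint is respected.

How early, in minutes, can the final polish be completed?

After its own release at minute 20, rigging can start at minute 20 and finishes at minute 35.
After rigging (finishes minute 35), actor marking can start at minute 35 and finishes at minute 90.
Camera build cannot begin until rigging (finishes minute 35). It runs from minute 35 to 35 + 35 = minute 70.
For the final polish: camera build (finishes minute 70); actor marking (finishes minute 90); rigging (finishes minute 35). Taking the maximum gives a start of minute 90, and it finishes at 90 + 59 = minute 149.

149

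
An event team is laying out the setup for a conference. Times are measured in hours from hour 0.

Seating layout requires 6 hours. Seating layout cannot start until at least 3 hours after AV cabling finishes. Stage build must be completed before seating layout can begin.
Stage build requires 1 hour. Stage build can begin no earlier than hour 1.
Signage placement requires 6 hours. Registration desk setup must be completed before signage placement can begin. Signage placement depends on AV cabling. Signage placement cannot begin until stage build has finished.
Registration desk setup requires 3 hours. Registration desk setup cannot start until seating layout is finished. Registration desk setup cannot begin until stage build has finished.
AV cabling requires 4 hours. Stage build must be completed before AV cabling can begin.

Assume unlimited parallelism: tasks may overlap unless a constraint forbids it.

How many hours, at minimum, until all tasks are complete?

Stage build cannot begin until its own release at hour 1. It runs from hour 1 to 1 + 1 = hour 2.
After stage build (finishes hour 2), AV cabling can start at hour 2 and finishes at hour 6.
For seating layout: AV cabling (finishes hour 6, plus 3-hour gap → hour 9); stage build (finishes hour 2). Taking the maximum gives a start of hour 9, and it finishes at 9 + 6 = hour 15.
For registration desk setup: seating layout (finishes hour 15); stage build (finishes hour 2). Taking the maximum gives a start of hour 15, and it finishes at 15 + 3 = hour 18.
Signage placement cannot start until registration desk setup (finishes hour 18); AV cabling (finishes hour 6); stage build (finishes hour 2). The controlling bound is hour 18, so signage placement finishes at 18 + 6 = hour 24.
All tasks are finished once the last one completes. Finish times: Stage build at 2, AV cabling at 6, Seating layout at 15, Registration desk setup at 18, Signage placement at 24. The latest is hour 24.

24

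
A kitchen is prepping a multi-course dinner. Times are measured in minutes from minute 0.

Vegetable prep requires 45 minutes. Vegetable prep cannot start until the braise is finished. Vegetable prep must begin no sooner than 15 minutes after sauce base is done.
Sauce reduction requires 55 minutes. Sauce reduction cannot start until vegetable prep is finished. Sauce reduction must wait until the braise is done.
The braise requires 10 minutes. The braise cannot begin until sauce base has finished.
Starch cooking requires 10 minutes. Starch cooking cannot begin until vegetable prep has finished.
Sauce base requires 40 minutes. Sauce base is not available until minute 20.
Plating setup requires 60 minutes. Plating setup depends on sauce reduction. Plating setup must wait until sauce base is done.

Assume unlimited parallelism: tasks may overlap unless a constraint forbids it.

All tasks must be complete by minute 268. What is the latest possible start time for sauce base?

53

Nothing follows plating setup; the deadline of minute 268 is its only limit. It must start by 268 − 60 = minute 208.
Since plating setup (must start by minute 208) depends on it, sauce reduction must finish by minute 208. Backing off its 55-minute duration gives a latest start of minute 153.
Nothing follows starch cooking; the deadline of minute 268 is its only limit. It must start by 268 − 10 = minute 258.
Vegetable prep must finish in time for sauce reduction (must start by minute 153); starch cooking (must start by minute 258). The tightest is minute 153, so vegetable prep must start by 153 − 45 = minute 108.
The braise must finish in time for vegetable prep (must start by minute 108); sauce reduction (must start by minute 153). The tightest is minute 108, so the braise must start by 108 − 10 = minute 98.
Sauce base has several dependents: the braise (must start by minute 98); vegetable prep (must start by minute 108, minus 15-minute gap → minute 93); plating setup (must start by minute 208). The earliest of those limits is minute 93, so sauce base must start by 93 − 40 = minute 53.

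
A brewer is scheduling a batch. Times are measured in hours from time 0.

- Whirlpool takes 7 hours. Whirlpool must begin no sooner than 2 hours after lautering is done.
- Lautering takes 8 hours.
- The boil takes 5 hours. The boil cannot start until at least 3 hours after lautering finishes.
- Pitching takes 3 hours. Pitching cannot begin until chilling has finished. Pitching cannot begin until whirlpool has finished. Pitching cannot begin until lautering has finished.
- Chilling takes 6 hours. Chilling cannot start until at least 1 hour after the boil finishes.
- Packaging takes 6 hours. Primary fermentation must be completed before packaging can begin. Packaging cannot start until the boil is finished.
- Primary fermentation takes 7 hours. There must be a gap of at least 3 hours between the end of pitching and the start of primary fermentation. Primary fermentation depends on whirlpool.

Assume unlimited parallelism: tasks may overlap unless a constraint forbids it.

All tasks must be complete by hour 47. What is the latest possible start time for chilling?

22

Packaging has no dependents, so it just needs to finish by hour 47. Starting by 47 − 6 = hour 41 achieves that.
Primary fermentation has to be done before packaging (must start by hour 41). That means finishing by hour 41, i.e. starting by 41 − 7 = hour 34.
Pitching has to be done before primary fermentation (must start by hour 34, minus 3-hour gap → hour 31). That means finishing by hour 31, i.e. starting by 31 − 3 = hour 28.
Chilling has to be done before pitching (must start by hour 28). That means finishing by hour 28, i.e. starting by 28 − 6 = hour 22.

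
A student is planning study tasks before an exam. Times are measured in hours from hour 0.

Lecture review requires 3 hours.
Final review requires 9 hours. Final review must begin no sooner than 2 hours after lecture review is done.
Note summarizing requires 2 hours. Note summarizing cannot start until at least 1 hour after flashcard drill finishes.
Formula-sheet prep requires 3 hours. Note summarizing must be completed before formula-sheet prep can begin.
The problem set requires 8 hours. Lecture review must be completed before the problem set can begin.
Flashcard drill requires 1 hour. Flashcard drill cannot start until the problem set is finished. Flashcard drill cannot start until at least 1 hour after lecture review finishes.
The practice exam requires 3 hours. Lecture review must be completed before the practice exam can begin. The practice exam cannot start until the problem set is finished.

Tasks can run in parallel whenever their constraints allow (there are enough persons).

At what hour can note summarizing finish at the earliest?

15

Nothing blocks lecture review, so it runs from hour 0 to hour 3.
After lecture review (finishes hour 3), the problem set can start at hour 3 and finishes at hour 11.
For flashcard drill: the problem set (finishes hour 11); lecture review (finishes hour 3, plus 1-hour gap → hour 4). Taking the maximum gives a start of hour 11, and it finishes at 11 + 1 = hour 12.
After flashcard drill (finishes hour 12, plus 1-hour gap → hour 13), note summarizing can start at hour 13 and finishes at hour 15.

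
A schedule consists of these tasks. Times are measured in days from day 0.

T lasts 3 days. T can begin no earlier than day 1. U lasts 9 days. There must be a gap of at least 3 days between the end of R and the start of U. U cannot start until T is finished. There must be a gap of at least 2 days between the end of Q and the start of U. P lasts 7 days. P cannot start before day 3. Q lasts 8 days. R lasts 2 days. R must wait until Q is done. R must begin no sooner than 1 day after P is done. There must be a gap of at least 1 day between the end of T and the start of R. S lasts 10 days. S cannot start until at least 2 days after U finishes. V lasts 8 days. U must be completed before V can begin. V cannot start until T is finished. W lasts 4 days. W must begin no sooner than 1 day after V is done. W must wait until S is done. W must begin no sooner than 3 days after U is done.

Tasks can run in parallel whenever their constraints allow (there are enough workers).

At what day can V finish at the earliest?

33

T cannot begin until its own release at day 1. It runs from day 1 to 1 + 3 = day 4.
Nothing blocks Q, so it runs from day 0 to day 8.
P waits on its own release at day 3, so it starts at day 3 and finishes at 3 + 7 = day 10.
R needs all of Q (finishes day 8); P (finishes day 10, plus 1-day gap → day 11); T (finishes day 4, plus 1-day gap → day 5). That puts its earliest start at day 11; it finishes at 11 + 2 = day 13.
U has to wait for R (finishes day 13, plus 3-day gap → day 16); T (finishes day 4); Q (finishes day 8, plus 2-day gap → day 10). The latest of these is day 16, so U runs day 16 to 16 + 9 = day 25.
V cannot start until U (finishes day 25); T (finishes day 4). The controlling bound is day 25, so V finishes at 25 + 8 = day 33.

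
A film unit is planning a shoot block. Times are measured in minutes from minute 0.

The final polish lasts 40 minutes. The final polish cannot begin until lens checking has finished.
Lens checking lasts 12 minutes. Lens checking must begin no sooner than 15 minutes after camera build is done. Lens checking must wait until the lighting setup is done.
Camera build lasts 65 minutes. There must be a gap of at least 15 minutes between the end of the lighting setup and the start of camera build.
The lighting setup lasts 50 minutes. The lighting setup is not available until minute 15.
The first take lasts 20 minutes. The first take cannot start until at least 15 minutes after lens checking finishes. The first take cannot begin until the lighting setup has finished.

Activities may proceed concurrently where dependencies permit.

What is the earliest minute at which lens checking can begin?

160

The lighting setup cannot begin until its own release at minute 15. It runs from minute 15 to 15 + 50 = minute 65.
After the lighting setup (finishes minute 65, plus 15-minute gap → minute 80), camera build can start at minute 80 and finishes at minute 145.
Lens checking waits on camera build (finishes minute 145, plus 15-minute gap → minute 160); the lighting setup (finishes minute 65). The latest of these is minute 160, which is the earliest lens checking can start.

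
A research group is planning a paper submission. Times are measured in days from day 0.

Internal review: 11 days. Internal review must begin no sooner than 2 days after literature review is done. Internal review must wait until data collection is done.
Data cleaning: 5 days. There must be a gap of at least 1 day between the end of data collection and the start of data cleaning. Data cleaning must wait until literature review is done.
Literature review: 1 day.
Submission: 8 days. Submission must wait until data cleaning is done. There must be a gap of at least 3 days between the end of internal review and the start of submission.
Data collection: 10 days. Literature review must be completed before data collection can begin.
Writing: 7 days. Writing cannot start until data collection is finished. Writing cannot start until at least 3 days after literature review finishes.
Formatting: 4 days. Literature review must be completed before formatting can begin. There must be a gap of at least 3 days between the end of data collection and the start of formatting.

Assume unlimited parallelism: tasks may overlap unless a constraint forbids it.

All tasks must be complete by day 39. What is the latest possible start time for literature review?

To finish by day 39, submission (duration 8) must start no later than day 31.
Data cleaning must finish before submission (must start by day 31). With a 5-day duration, data cleaning must start by 31 − 5 = day 26.
Writing has no dependents, so it just needs to finish by day 39. Starting by 39 − 7 = day 32 achieves that.
Internal review must finish before submission (must start by day 31, minus 3-day gap → day 28). With an 11-day duration, internal review must start by 28 − 11 = day 17.
Nothing follows formatting; the deadline of day 39 is its only limit. It must start by 39 − 4 = day 35.
Data collection feeds data cleaning (must start by day 26, minus 1-day gap → day 25); writing (must start by day 32); internal review (must start by day 17); formatting (must start by day 35, minus 3-day gap → day 32). Taking the minimum, data collection must finish by day 17 and start by 17 − 10 = day 7.
Literature review has several dependents: data collection (must start by day 7); data cleaning (must start by day 26); writing (must start by day 32, minus 3-day gap → day 29); internal review (must start by day 17, minus 2-day gap → day 15); formatting (must start by day 35). The earliest of those limits is day 7, so literature review must start by 7 − 1 = day 6.

6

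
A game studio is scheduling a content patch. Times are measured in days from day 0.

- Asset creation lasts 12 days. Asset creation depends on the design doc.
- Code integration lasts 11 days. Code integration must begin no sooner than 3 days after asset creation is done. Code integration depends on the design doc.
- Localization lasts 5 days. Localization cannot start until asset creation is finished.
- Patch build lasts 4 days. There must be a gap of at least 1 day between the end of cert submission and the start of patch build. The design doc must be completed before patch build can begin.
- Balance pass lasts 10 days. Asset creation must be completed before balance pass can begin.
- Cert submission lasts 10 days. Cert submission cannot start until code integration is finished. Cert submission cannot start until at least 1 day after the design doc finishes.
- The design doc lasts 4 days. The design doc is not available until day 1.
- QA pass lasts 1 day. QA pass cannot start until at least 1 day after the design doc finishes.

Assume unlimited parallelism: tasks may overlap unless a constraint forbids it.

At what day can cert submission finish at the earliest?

41

The design doc cannot begin until its own release at day 1. It runs from day 1 to 1 + 4 = day 5.
Asset creation cannot begin until the design doc (finishes day 5). It runs from day 5 to 5 + 12 = day 17.
Code integration cannot start until asset creation (finishes day 17, plus 3-day gap → day 20); the design doc (finishes day 5). The controlling bound is day 20, so code integration finishes at 20 + 11 = day 31.
Cert submission has to wait for code integration (finishes day 31); the design doc (finishes day 5, plus 1-day gap → day 6). The latest of these is day 31, so cert submission runs day 31 to 31 + 10 = day 41.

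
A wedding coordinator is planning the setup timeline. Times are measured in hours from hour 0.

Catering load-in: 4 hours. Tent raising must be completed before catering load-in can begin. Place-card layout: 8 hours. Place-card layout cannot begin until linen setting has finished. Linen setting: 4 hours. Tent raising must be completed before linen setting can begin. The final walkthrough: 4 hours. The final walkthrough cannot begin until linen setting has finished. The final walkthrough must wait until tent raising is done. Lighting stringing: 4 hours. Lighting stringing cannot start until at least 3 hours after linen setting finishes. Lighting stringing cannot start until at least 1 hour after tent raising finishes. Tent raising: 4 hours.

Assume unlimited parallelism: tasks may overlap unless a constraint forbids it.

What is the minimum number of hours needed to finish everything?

16

Tent raising has no prerequisites, so it starts at hour 0 and finishes at hour 4.
Catering load-in waits on tent raising (finishes hour 4), so it starts at hour 4 and finishes at 4 + 4 = hour 8.
After tent raising (finishes hour 4), linen setting can start at hour 4 and finishes at hour 8.
The final walkthrough has to wait for linen setting (finishes hour 8); tent raising (finishes hour 4). The latest of these is hour 8, so the final walkthrough runs hour 8 to 8 + 4 = hour 12.
Place-card layout cannot begin until linen setting (finishes hour 8). It runs from hour 8 to 8 + 8 = hour 16.
Lighting stringing needs all of linen setting (finishes hour 8, plus 3-hour gap → hour 11); tent raising (finishes hour 4, plus 1-hour gap → hour 5). That puts its earliest start at hour 11; it finishes at 11 + 4 = hour 15.
All tasks are finished once the last one completes. Finish times: Tent raising at 4, Linen setting at 8, Lighting stringing at 15, Catering load-in at 8, Place-card layout at 16, The final walkthrough at 12. The latest is hour 16.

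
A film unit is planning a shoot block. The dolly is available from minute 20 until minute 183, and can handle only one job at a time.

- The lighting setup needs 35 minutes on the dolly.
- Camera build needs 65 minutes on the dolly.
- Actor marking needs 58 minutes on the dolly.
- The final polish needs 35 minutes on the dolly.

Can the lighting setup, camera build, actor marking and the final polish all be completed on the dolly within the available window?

The dolly window is 183 − 20 = 163 minutes.
Running back to back, the jobs need 35 + 65 + 58 + 35 = 193 minutes on the dolly.
Since 193 > 163, they cannot all fit.

No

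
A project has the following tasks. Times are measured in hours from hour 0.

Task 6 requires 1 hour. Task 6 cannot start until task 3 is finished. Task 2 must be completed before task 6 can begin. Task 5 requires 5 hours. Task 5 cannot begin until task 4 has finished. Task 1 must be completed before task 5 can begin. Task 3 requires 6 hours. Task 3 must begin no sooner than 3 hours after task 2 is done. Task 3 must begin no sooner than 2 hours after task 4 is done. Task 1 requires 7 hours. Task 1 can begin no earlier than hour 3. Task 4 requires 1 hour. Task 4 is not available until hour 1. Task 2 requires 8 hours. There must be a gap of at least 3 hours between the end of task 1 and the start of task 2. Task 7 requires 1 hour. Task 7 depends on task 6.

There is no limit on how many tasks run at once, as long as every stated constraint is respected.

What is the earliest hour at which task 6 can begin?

After its own release at hour 1, task 4 can start at hour 1 and finishes at hour 2.
Task 1 cannot begin until its own release at hour 3. It runs from hour 3 to 3 + 7 = hour 10.
Task 2 cannot begin until task 1 (finishes hour 10, plus 3-hour gap → hour 13). It runs from hour 13 to 13 + 8 = hour 21.
Task 3 needs all of task 2 (finishes hour 21, plus 3-hour gap → hour 24); task 4 (finishes hour 2, plus 2-hour gap → hour 4). That puts its earliest start at hour 24; it finishes at 24 + 6 = hour 30.
Task 6 waits on task 3 (finishes hour 30); task 2 (finishes hour 21). The latest of these is hour 30, which is the earliest task 6 can start.

30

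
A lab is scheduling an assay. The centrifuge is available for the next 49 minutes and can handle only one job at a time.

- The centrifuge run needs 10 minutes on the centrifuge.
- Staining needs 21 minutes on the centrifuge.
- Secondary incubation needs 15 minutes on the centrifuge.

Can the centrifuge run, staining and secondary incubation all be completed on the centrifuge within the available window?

Running back to back, the jobs need 10 + 21 + 15 = 46 minutes on the centrifuge.
Since 46 ≤ 49, they fit within the window.

Yes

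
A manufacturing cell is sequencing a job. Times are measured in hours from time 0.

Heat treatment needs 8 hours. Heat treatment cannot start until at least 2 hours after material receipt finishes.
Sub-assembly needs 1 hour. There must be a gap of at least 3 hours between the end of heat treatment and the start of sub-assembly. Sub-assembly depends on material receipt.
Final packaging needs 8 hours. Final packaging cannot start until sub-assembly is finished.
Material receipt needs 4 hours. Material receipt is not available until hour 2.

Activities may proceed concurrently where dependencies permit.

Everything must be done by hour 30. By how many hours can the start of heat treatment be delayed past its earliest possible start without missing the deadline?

2

Material receipt cannot begin until its own release at hour 2. It runs from hour 2 to 2 + 4 = hour 6.
After material receipt (finishes hour 6, plus 2-hour gap → hour 8), heat treatment can start at hour 8 and finishes at hour 16.

Working backward from the deadline:
Final packaging must finish by hour 30; it takes 8 hours, so it must start by 30 − 8 = hour 22.
Sub-assembly must finish before final packaging (must start by hour 22). With a 1-hour duration, sub-assembly must start by 22 − 1 = hour 21.
Heat treatment feeds into sub-assembly (must start by hour 21, minus 3-hour gap → hour 18); so heat treatment must finish by hour 18 and therefore start by hour 10.
So heat treatment can start as early as hour 8 and as late as hour 10, giving 10 − 8 = 2 hours of slack.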